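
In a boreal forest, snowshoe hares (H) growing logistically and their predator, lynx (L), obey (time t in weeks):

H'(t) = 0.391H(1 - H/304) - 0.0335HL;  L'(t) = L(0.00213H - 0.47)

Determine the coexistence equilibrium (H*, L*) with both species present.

H* ≈ 221, L* ≈ 3.2

From dL/dt = 0 with L > 0: 0.00213H* = 0.47, so H* = 221.
Substitute into dH/dt = 0: 0.391(1 - 221/304) = 0.0335L*.
The bracket is 0.274, giving L* = 0.107/0.0335 = 3.2.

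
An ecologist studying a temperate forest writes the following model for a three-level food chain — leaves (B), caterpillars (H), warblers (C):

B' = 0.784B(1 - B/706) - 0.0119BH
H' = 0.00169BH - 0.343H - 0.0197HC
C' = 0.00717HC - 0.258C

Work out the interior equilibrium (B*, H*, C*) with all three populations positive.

From dC/dt = 0: 0.00717H* = 0.258, so H* = 36.
From dB/dt = 0: 0.784(1 - B*/706) = 0.0119·36, giving B* = 706·(1 - 0.546) = 320.
From dH/dt = 0: 0.00169·320 - 0.343 = 0.0197C*, so C* = 0.198/0.0197 = 10.1.

B* ≈ 320, H* ≈ 36, C* ≈ 10.1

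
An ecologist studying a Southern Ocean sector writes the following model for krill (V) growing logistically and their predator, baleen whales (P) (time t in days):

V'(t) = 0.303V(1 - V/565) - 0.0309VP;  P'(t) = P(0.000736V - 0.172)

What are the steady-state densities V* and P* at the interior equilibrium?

From dP/dt = 0 with P > 0: 0.000736V* = 0.172, so V* = 234.
Substitute into dV/dt = 0: 0.303(1 - 234/565) = 0.0309P*.
The bracket is 0.586, giving P* = 0.178/0.0309 = 5.75.

V* ≈ 234, P* ≈ 5.75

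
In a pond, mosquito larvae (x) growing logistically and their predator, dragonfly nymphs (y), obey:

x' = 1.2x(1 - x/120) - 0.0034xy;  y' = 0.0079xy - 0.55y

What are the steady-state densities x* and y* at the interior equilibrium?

From dy/dt = 0 with y > 0: 0.0079x* = 0.55, so x* = 69.6.
Substitute into dx/dt = 0: 1.2(1 - 69.6/120) = 0.0034y*.
The bracket is 0.42, giving y* = 0.504/0.0034 = 148.

x* ≈ 69.6, y* ≈ 148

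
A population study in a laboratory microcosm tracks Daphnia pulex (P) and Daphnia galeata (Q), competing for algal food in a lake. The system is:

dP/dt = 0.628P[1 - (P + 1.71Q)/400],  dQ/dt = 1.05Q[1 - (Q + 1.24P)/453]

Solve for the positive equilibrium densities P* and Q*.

Setting both brackets to zero gives the nullclines P + 1.71Q = 400 and 1.24P + Q = 453.
Substituting Q = 453 - 1.24P into the first: P(1 - 1.71·1.24) = 400 - 1.71·453.
So P* = -375/-1.12 = 334, and then Q* = 453 - 1.24·334 = 38.4.

P* ≈ 334, Q* ≈ 38.4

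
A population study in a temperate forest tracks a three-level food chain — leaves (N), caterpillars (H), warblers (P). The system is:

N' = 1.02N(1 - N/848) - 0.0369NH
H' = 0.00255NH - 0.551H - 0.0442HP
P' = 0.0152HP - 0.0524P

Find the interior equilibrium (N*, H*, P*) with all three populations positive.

N* ≈ 742, H* ≈ 3.45, P* ≈ 30.4

From dP/dt = 0: 0.0152H* = 0.0524, so H* = 3.45.
From dN/dt = 0: 1.02(1 - N*/848) = 0.0369·3.45, giving N* = 848·(1 - 0.125) = 742.
From dH/dt = 0: 0.00255·742 - 0.551 = 0.0442P*, so P* = 1.34/0.0442 = 30.4.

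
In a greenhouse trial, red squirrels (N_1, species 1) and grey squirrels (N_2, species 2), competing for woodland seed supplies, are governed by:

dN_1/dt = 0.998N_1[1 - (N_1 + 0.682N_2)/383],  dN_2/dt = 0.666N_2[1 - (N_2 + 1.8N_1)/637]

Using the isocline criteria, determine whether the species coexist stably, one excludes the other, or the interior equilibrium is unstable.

Compare the nullcline intercepts: K1/α12 = 383/0.682 = 562 < K2 = 637; K2/α21 = 637/1.8 = 354 < K1 = 383.
Since both are reversed, neither can invade when rare; the interior point is a saddle.

unstable coexistence (outcome depends on initial conditions)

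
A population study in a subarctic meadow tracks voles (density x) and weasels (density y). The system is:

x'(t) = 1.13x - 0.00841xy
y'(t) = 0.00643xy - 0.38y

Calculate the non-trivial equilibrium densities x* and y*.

x* ≈ 59.1, y* ≈ 134

Set dy/dt = 0 with y > 0: 0.00643x - 0.38 = 0, so x* = 0.38/0.00643 = 59.1.
Set dx/dt = 0 with x > 0: 1.13 - 0.00841y = 0, so y* = 1.13/0.00841 = 134.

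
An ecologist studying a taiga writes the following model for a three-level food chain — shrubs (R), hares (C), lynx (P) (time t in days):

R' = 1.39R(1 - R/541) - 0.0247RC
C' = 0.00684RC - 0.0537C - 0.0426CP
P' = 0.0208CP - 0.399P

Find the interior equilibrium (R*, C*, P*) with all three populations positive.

From dP/dt = 0: 0.0208C* = 0.399, so C* = 19.2.
From dR/dt = 0: 1.39(1 - R*/541) = 0.0247·19.2, giving R* = 541·(1 - 0.341) = 357.
From dC/dt = 0: 0.00684·357 - 0.0537 = 0.0426P*, so P* = 2.39/0.0426 = 56.

R* ≈ 357, C* ≈ 19.2, P* ≈ 56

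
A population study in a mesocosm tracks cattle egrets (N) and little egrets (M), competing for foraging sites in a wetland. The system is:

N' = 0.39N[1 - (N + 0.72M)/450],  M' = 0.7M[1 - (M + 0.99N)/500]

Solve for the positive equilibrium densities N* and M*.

Setting both brackets to zero gives the nullclines N + 0.72M = 450 and 0.99N + M = 500.
Substituting M = 500 - 0.99N into the first: N(1 - 0.72·0.99) = 450 - 0.72·500.
So N* = 90/0.287 = 313, and then M* = 500 - 0.99·313 = 190.

N* ≈ 313, M* ≈ 190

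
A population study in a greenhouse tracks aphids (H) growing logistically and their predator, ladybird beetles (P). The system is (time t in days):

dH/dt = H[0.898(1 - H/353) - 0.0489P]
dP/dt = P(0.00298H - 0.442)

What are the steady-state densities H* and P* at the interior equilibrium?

H* ≈ 148, P* ≈ 10.6

From dP/dt = 0 with P > 0: 0.00298H* = 0.442, so H* = 148.
Substitute into dH/dt = 0: 0.898(1 - 148/353) = 0.0489P*.
The bracket is 0.58, giving P* = 0.521/0.0489 = 10.6.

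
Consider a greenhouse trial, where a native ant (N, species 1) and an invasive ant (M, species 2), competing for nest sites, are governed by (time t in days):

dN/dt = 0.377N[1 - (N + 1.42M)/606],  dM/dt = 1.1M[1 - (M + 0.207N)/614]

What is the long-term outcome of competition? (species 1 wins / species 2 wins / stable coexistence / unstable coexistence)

species 2 excludes species 1

Compare the nullcline intercepts: K1/α12 = 606/1.42 = 427 < K2 = 614; K2/α21 = 614/0.207 = 2970 > K1 = 606.
Since the inequalities point opposite ways, species 2 can invade but species 1 cannot.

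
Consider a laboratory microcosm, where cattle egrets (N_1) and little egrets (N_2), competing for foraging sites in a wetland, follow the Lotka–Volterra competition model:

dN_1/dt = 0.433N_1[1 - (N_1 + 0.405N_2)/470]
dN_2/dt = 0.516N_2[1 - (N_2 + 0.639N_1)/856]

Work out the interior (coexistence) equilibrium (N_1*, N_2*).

N_1* ≈ 166, N_2* ≈ 750

Setting both brackets to zero gives the nullclines N_1 + 0.405N_2 = 470 and 0.639N_1 + N_2 = 856.
Substituting N_2 = 856 - 0.639N_1 into the first: N_1(1 - 0.405·0.639) = 470 - 0.405·856.
So N_1* = 123/0.741 = 166, and then N_2* = 856 - 0.639·166 = 750.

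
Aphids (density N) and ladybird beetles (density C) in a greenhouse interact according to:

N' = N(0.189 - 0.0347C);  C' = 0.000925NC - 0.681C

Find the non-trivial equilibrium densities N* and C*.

Set dC/dt = 0 with C > 0: 0.000925N - 0.681 = 0, so N* = 0.681/0.000925 = 736.
Set dN/dt = 0 with N > 0: 0.189 - 0.0347C = 0, so C* = 0.189/0.0347 = 5.45.

N* ≈ 736, C* ≈ 5.45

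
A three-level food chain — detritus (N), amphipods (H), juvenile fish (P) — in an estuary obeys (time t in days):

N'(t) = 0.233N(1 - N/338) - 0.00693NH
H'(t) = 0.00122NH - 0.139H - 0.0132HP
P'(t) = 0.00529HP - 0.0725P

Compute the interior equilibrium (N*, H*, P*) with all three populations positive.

N* ≈ 200, H* ≈ 13.7, P* ≈ 7.98

From dP/dt = 0: 0.00529H* = 0.0725, so H* = 13.7.
From dN/dt = 0: 0.233(1 - N*/338) = 0.00693·13.7, giving N* = 338·(1 - 0.408) = 200.
From dH/dt = 0: 0.00122·200 - 0.139 = 0.0132P*, so P* = 0.105/0.0132 = 7.98.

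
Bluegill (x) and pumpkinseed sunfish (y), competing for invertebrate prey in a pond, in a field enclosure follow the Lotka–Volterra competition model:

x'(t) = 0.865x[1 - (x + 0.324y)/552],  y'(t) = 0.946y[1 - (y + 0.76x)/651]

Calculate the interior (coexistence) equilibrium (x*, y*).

Setting both brackets to zero gives the nullclines x + 0.324y = 552 and 0.76x + y = 651.
Substituting y = 651 - 0.76x into the first: x(1 - 0.324·0.76) = 552 - 0.324·651.
So x* = 341/0.754 = 452, and then y* = 651 - 0.76·452 = 307.

x* ≈ 452, y* ≈ 307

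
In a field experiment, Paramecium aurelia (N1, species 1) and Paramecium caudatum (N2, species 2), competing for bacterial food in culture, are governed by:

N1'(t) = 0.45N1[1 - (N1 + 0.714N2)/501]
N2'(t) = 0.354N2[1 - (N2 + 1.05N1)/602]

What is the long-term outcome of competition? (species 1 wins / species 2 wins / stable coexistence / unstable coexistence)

Compare the nullcline intercepts: K1/α12 = 501/0.714 = 702 > K2 = 602; K2/α21 = 602/1.05 = 573 > K1 = 501.
Since both inequalities hold, each species can invade when rare, so the interior equilibrium is stable.

stable coexistence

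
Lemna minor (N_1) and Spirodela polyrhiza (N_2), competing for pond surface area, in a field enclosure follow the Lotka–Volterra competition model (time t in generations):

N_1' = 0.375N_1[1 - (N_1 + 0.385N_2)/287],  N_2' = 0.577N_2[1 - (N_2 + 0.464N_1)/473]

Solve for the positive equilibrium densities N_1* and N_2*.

Setting both brackets to zero gives the nullclines N_1 + 0.385N_2 = 287 and 0.464N_1 + N_2 = 473.
Substituting N_2 = 473 - 0.464N_1 into the first: N_1(1 - 0.385·0.464) = 287 - 0.385·473.
So N_1* = 105/0.821 = 128, and then N_2* = 473 - 0.464·128 = 414.

N_1* ≈ 128, N_2* ≈ 414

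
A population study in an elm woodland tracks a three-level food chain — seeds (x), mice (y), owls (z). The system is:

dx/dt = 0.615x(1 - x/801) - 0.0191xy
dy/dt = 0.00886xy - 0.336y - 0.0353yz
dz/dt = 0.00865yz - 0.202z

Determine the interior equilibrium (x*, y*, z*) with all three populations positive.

x* ≈ 220, y* ≈ 23.4, z* ≈ 45.7

From dz/dt = 0: 0.00865y* = 0.202, so y* = 23.4.
From dx/dt = 0: 0.615(1 - x*/801) = 0.0191·23.4, giving x* = 801·(1 - 0.725) = 220.
From dy/dt = 0: 0.00886·220 - 0.336 = 0.0353z*, so z* = 1.61/0.0353 = 45.7.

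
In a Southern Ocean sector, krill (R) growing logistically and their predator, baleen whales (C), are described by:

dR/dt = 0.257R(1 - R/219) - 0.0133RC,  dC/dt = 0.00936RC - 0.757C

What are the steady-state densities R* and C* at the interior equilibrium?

R* ≈ 80.9, C* ≈ 12.2

From dC/dt = 0 with C > 0: 0.00936R* = 0.757, so R* = 80.9.
Substitute into dR/dt = 0: 0.257(1 - 80.9/219) = 0.0133C*.
The bracket is 0.631, giving C* = 0.162/0.0133 = 12.2.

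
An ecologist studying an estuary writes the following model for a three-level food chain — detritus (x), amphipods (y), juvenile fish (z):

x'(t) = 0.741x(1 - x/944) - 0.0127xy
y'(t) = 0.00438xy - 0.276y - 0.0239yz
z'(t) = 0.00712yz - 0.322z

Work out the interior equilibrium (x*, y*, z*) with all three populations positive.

x* ≈ 212, y* ≈ 45.2, z* ≈ 27.4

From dz/dt = 0: 0.00712y* = 0.322, so y* = 45.2.
From dx/dt = 0: 0.741(1 - x*/944) = 0.0127·45.2, giving x* = 944·(1 - 0.775) = 212.
From dy/dt = 0: 0.00438·212 - 0.276 = 0.0239z*, so z* = 0.654/0.0239 = 27.4.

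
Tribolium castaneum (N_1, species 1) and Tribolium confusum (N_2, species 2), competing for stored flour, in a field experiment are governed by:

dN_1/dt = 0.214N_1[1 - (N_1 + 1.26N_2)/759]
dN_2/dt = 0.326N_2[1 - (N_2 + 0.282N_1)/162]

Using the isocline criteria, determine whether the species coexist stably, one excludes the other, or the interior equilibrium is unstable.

Compare the nullcline intercepts: K1/α12 = 759/1.26 = 602 > K2 = 162; K2/α21 = 162/0.282 = 574 < K1 = 759.
Since the inequalities point opposite ways, species 1 can invade but species 2 cannot.

species 1 excludes species 2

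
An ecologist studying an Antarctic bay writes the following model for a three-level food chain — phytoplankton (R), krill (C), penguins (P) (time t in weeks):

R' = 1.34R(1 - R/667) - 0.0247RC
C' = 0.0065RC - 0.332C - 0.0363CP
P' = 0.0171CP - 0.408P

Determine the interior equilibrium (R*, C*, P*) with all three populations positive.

From dP/dt = 0: 0.0171C* = 0.408, so C* = 23.9.
From dR/dt = 0: 1.34(1 - R*/667) = 0.0247·23.9, giving R* = 667·(1 - 0.44) = 374.
From dC/dt = 0: 0.0065·374 - 0.332 = 0.0363P*, so P* = 2.1/0.0363 = 57.8.

R* ≈ 374, C* ≈ 23.9, P* ≈ 57.8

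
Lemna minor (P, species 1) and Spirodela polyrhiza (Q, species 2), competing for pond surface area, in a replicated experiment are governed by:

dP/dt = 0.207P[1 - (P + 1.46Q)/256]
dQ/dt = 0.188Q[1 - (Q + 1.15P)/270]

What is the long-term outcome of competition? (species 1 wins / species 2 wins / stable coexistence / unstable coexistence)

unstable coexistence (outcome depends on initial conditions)

Compare the nullcline intercepts: K1/α12 = 256/1.46 = 175 < K2 = 270; K2/α21 = 270/1.15 = 235 < K1 = 256.
Since both are reversed, neither can invade when rare; the interior point is a saddle.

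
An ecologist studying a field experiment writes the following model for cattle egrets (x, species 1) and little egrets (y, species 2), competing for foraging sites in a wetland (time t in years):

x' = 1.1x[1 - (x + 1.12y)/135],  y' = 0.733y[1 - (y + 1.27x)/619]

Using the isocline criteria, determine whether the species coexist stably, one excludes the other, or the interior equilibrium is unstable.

Compare the nullcline intercepts: K1/α12 = 135/1.12 = 121 < K2 = 619; K2/α21 = 619/1.27 = 487 > K1 = 135.
Since the inequalities point opposite ways, species 2 can invade but species 1 cannot.

species 2 excludes species 1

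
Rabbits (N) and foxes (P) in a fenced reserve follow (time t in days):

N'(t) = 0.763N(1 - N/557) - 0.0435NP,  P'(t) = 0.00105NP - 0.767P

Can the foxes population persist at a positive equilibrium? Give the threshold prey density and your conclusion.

The predator equation gives dP/dt > 0 only when N > 0.767/0.00105 = 730.
Without the predator, N → K = 557. Since 557 < 730, the predator cannot invade.

Threshold N = 730; K < 730, so no, the predator goes extinct.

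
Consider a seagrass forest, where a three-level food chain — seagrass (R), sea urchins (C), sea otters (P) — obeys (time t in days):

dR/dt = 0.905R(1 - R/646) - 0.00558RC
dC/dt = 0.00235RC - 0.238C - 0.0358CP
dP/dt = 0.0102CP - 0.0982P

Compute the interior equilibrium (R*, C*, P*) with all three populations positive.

From dP/dt = 0: 0.0102C* = 0.0982, so C* = 9.63.
From dR/dt = 0: 0.905(1 - R*/646) = 0.00558·9.63, giving R* = 646·(1 - 0.0594) = 608.
From dC/dt = 0: 0.00235·608 - 0.238 = 0.0358P*, so P* = 1.19/0.0358 = 33.2.

R* ≈ 608, C* ≈ 9.63, P* ≈ 33.2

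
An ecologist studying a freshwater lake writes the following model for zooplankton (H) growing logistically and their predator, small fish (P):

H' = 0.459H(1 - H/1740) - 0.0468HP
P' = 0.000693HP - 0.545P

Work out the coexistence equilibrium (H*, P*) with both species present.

From dP/dt = 0 with P > 0: 0.000693H* = 0.545, so H* = 786.
Substitute into dH/dt = 0: 0.459(1 - 786/1740) = 0.0468P*.
The bracket is 0.548, giving P* = 0.252/0.0468 = 5.37.

H* ≈ 786, P* ≈ 5.37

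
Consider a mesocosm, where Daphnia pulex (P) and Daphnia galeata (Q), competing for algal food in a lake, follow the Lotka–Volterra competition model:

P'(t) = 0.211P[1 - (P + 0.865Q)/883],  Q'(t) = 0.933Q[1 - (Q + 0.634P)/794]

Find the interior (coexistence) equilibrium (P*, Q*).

P* ≈ 434, Q* ≈ 519

Setting both brackets to zero gives the nullclines P + 0.865Q = 883 and 0.634P + Q = 794.
Substituting Q = 794 - 0.634P into the first: P(1 - 0.865·0.634) = 883 - 0.865·794.
So P* = 196/0.452 = 434, and then Q* = 794 - 0.634·434 = 519.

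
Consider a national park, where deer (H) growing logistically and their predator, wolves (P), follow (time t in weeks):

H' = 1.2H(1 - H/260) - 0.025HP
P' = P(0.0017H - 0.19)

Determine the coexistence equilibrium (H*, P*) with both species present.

From dP/dt = 0 with P > 0: 0.0017H* = 0.19, so H* = 112.
Substitute into dH/dt = 0: 1.2(1 - 112/260) = 0.025P*.
The bracket is 0.57, giving P* = 0.684/0.025 = 27.4.

H* ≈ 112, P* ≈ 27.4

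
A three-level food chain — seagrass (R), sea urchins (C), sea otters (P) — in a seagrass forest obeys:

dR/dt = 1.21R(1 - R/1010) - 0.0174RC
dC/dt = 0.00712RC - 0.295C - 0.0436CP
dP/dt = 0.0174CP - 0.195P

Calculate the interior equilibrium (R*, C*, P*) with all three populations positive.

R* ≈ 847, C* ≈ 11.2, P* ≈ 132

From dP/dt = 0: 0.0174C* = 0.195, so C* = 11.2.
From dR/dt = 0: 1.21(1 - R*/1010) = 0.0174·11.2, giving R* = 1010·(1 - 0.161) = 847.
From dC/dt = 0: 0.00712·847 - 0.295 = 0.0436P*, so P* = 5.74/0.0436 = 132.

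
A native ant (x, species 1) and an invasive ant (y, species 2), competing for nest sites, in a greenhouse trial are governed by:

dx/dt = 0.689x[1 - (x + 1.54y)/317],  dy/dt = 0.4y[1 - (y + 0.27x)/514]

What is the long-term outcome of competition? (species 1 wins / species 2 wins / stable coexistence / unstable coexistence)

species 2 excludes species 1

Compare the nullcline intercepts: K1/α12 = 317/1.54 = 206 < K2 = 514; K2/α21 = 514/0.27 = 1900 > K1 = 317.
Since the inequalities point opposite ways, species 2 can invade but species 1 cannot.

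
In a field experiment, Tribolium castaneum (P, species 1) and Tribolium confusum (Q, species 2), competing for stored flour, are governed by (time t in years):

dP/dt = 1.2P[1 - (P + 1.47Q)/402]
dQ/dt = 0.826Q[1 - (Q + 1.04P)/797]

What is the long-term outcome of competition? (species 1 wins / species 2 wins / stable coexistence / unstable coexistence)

Compare the nullcline intercepts: K1/α12 = 402/1.47 = 273 < K2 = 797; K2/α21 = 797/1.04 = 766 > K1 = 402.
Since the inequalities point opposite ways, species 2 can invade but species 1 cannot.

species 2 excludes species 1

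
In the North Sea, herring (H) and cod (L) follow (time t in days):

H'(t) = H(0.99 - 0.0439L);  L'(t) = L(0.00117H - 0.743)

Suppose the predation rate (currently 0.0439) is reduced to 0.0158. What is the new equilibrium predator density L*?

L* ≈ 62.7

At the interior fixed point, setting dH/dt = 0 with H > 0 fixes L* = (prey growth rate)/(HL coefficient) — independent of the other coefficients.
With the change, L* = 0.99/0.0158 = 62.7; it rises from 22.6.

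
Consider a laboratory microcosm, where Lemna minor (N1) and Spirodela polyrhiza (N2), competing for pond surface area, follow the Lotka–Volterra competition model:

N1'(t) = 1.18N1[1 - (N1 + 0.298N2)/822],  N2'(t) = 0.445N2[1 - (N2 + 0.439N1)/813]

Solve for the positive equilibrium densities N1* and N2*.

Setting both brackets to zero gives the nullclines N1 + 0.298N2 = 822 and 0.439N1 + N2 = 813.
Substituting N2 = 813 - 0.439N1 into the first: N1(1 - 0.298·0.439) = 822 - 0.298·813.
So N1* = 580/0.869 = 667, and then N2* = 813 - 0.439·667 = 520.

N1* ≈ 667, N2* ≈ 520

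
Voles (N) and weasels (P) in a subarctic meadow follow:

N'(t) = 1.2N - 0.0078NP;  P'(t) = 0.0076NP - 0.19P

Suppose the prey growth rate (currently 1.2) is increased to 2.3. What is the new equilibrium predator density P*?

P* ≈ 295

At the interior fixed point, setting dN/dt = 0 with N > 0 fixes P* = (prey growth rate)/(NP coefficient) — independent of the other coefficients.
With the change, P* = 2.3/0.0078 = 295; it rises from 154.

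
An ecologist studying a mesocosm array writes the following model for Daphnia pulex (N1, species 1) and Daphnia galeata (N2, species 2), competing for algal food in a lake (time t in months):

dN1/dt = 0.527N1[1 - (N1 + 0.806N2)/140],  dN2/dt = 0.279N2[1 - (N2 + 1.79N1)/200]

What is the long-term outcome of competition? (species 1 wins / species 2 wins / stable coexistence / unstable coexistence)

unstable coexistence (outcome depends on initial conditions)

Compare the nullcline intercepts: K1/α12 = 140/0.806 = 174 < K2 = 200; K2/α21 = 200/1.79 = 112 < K1 = 140.
Since both are reversed, neither can invade when rare; the interior point is a saddle.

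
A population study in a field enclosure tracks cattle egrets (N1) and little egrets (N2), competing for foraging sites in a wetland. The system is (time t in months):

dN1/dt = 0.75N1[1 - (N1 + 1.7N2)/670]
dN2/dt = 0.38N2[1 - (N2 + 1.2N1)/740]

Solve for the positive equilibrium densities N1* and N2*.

Setting both brackets to zero gives the nullclines N1 + 1.7N2 = 670 and 1.2N1 + N2 = 740.
Substituting N2 = 740 - 1.2N1 into the first: N1(1 - 1.7·1.2) = 670 - 1.7·740.
So N1* = -588/-1.04 = 565, and then N2* = 740 - 1.2·565 = 61.5.

N1* ≈ 565, N2* ≈ 61.5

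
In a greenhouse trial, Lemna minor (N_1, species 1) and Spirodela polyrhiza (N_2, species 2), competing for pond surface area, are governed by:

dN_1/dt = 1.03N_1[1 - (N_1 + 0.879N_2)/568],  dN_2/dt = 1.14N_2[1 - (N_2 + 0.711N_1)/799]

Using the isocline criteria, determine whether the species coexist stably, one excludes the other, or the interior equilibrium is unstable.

Compare the nullcline intercepts: K1/α12 = 568/0.879 = 646 < K2 = 799; K2/α21 = 799/0.711 = 1120 > K1 = 568.
Since the inequalities point opposite ways, species 2 can invade but species 1 cannot.

species 2 excludes species 1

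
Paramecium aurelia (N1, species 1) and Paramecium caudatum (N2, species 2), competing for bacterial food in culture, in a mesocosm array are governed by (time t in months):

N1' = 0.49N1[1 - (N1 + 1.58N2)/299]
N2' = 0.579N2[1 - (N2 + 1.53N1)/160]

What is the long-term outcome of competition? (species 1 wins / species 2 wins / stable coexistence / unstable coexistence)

Compare the nullcline intercepts: K1/α12 = 299/1.58 = 189 > K2 = 160; K2/α21 = 160/1.53 = 105 < K1 = 299.
Since the inequalities point opposite ways, species 1 can invade but species 2 cannot.

species 1 excludes species 2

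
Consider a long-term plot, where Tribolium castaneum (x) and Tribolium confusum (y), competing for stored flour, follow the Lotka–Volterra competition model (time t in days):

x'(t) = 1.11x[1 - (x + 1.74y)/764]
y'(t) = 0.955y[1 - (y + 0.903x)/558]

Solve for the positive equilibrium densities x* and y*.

x* ≈ 362, y* ≈ 231

Setting both brackets to zero gives the nullclines x + 1.74y = 764 and 0.903x + y = 558.
Substituting y = 558 - 0.903x into the first: x(1 - 1.74·0.903) = 764 - 1.74·558.
So x* = -207/-0.571 = 362, and then y* = 558 - 0.903·362 = 231.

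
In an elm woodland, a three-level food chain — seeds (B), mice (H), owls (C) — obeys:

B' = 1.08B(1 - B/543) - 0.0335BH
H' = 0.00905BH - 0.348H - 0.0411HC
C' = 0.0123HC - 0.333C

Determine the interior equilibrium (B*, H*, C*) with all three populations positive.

B* ≈ 87, H* ≈ 27.1, C* ≈ 10.7

From dC/dt = 0: 0.0123H* = 0.333, so H* = 27.1.
From dB/dt = 0: 1.08(1 - B*/543) = 0.0335·27.1, giving B* = 543·(1 - 0.84) = 87.
From dH/dt = 0: 0.00905·87 - 0.348 = 0.0411C*, so C* = 0.439/0.0411 = 10.7.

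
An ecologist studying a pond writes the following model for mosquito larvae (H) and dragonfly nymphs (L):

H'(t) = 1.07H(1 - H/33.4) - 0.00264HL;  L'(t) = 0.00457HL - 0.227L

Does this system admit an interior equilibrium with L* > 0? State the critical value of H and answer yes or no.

Threshold H = 49.7; K < 49.7, so no, the predator goes extinct.

The predator equation gives dL/dt > 0 only when H > 0.227/0.00457 = 49.7.
Without the predator, H → K = 33.4. Since 33.4 < 49.7, the predator cannot invade.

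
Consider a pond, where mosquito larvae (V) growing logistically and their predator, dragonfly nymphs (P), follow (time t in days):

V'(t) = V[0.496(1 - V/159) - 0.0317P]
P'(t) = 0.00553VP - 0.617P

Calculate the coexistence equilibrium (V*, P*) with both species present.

V* ≈ 112, P* ≈ 4.67

From dP/dt = 0 with P > 0: 0.00553V* = 0.617, so V* = 112.
Substitute into dV/dt = 0: 0.496(1 - 112/159) = 0.0317P*.
The bracket is 0.298, giving P* = 0.148/0.0317 = 4.67.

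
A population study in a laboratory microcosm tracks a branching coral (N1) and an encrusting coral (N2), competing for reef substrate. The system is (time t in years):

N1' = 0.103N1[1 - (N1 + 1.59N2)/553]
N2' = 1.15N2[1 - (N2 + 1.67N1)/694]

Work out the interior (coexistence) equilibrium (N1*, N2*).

Setting both brackets to zero gives the nullclines N1 + 1.59N2 = 553 and 1.67N1 + N2 = 694.
Substituting N2 = 694 - 1.67N1 into the first: N1(1 - 1.59·1.67) = 553 - 1.59·694.
So N1* = -550/-1.66 = 333, and then N2* = 694 - 1.67·333 = 139.

N1* ≈ 333, N2* ≈ 139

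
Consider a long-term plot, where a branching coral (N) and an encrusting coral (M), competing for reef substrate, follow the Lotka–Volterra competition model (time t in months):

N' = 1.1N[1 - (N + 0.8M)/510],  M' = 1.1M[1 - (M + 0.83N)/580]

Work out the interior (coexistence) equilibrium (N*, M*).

Setting both brackets to zero gives the nullclines N + 0.8M = 510 and 0.83N + M = 580.
Substituting M = 580 - 0.83N into the first: N(1 - 0.8·0.83) = 510 - 0.8·580.
So N* = 46/0.336 = 137, and then M* = 580 - 0.83·137 = 466.

N* ≈ 137, M* ≈ 466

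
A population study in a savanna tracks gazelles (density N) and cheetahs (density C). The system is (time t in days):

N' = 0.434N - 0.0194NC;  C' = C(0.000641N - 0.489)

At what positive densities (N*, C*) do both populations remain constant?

Set dC/dt = 0 with C > 0: 0.000641N - 0.489 = 0, so N* = 0.489/0.000641 = 763.
Set dN/dt = 0 with N > 0: 0.434 - 0.0194C = 0, so C* = 0.434/0.0194 = 22.4.

N* ≈ 763, C* ≈ 22.4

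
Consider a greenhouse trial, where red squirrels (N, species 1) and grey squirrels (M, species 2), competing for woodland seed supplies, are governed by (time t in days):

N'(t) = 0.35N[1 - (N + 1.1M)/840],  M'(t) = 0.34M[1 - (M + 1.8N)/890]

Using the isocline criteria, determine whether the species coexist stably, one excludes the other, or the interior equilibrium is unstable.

Compare the nullcline intercepts: K1/α12 = 840/1.1 = 764 < K2 = 890; K2/α21 = 890/1.8 = 494 < K1 = 840.
Since both are reversed, neither can invade when rare; the interior point is a saddle.

unstable coexistence (outcome depends on initial conditions)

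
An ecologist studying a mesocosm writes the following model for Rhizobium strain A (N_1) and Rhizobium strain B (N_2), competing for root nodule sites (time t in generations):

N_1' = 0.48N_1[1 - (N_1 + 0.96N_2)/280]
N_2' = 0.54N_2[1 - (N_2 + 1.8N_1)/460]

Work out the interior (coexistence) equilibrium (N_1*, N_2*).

N_1* ≈ 222, N_2* ≈ 60.4

Setting both brackets to zero gives the nullclines N_1 + 0.96N_2 = 280 and 1.8N_1 + N_2 = 460.
Substituting N_2 = 460 - 1.8N_1 into the first: N_1(1 - 0.96·1.8) = 280 - 0.96·460.
So N_1* = -162/-0.728 = 222, and then N_2* = 460 - 1.8·222 = 60.4.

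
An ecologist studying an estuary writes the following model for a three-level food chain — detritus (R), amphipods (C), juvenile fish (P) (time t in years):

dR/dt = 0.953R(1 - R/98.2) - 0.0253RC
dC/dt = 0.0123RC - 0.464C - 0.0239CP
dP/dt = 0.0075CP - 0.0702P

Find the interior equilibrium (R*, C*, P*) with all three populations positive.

From dP/dt = 0: 0.0075C* = 0.0702, so C* = 9.36.
From dR/dt = 0: 0.953(1 - R*/98.2) = 0.0253·9.36, giving R* = 98.2·(1 - 0.248) = 73.8.
From dC/dt = 0: 0.0123·73.8 - 0.464 = 0.0239P*, so P* = 0.444/0.0239 = 18.6.

R* ≈ 73.8, C* ≈ 9.36, P* ≈ 18.6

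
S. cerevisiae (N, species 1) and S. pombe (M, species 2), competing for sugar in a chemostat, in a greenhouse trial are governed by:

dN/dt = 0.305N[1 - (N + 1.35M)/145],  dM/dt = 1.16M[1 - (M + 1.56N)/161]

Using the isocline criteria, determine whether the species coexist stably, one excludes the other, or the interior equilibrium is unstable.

Compare the nullcline intercepts: K1/α12 = 145/1.35 = 107 < K2 = 161; K2/α21 = 161/1.56 = 103 < K1 = 145.
Since both are reversed, neither can invade when rare; the interior point is a saddle.

unstable coexistence (outcome depends on initial conditions)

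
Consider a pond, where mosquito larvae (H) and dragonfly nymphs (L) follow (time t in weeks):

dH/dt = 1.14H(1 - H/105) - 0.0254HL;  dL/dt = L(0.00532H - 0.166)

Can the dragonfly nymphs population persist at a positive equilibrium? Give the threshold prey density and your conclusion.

The predator equation gives dL/dt > 0 only when H > 0.166/0.00532 = 31.2.
Without the predator, H → K = 105. Since 105 > 31.2, the predator can invade and persist.

Threshold H = 31.2; K > 31.2, so yes, the predator persists.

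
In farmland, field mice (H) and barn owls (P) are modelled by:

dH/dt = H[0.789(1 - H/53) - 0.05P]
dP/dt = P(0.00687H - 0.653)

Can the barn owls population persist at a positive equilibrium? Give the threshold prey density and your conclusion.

Threshold H = 95.1; K < 95.1, so no, the predator goes extinct.

The predator equation gives dP/dt > 0 only when H > 0.653/0.00687 = 95.1.
Without the predator, H → K = 53. Since 53 < 95.1, the predator cannot invade.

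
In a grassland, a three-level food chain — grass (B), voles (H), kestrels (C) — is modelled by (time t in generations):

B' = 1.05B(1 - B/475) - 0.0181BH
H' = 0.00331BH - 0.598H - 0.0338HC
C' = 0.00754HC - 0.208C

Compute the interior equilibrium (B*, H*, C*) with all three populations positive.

B* ≈ 249, H* ≈ 27.6, C* ≈ 6.7

From dC/dt = 0: 0.00754H* = 0.208, so H* = 27.6.
From dB/dt = 0: 1.05(1 - B*/475) = 0.0181·27.6, giving B* = 475·(1 - 0.476) = 249.
From dH/dt = 0: 0.00331·249 - 0.598 = 0.0338C*, so C* = 0.227/0.0338 = 6.7.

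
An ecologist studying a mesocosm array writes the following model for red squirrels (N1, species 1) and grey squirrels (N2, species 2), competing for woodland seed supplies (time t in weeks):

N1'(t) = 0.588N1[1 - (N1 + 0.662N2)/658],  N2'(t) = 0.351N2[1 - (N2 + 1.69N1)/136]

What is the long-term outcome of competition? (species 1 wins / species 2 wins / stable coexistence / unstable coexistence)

Compare the nullcline intercepts: K1/α12 = 658/0.662 = 994 > K2 = 136; K2/α21 = 136/1.69 = 80.5 < K1 = 658.
Since the inequalities point opposite ways, species 1 can invade but species 2 cannot.

species 1 excludes species 2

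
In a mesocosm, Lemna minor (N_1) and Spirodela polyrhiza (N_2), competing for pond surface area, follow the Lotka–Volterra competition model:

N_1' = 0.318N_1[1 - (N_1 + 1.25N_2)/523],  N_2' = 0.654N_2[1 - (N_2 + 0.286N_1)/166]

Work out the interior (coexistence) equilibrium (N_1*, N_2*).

Setting both brackets to zero gives the nullclines N_1 + 1.25N_2 = 523 and 0.286N_1 + N_2 = 166.
Substituting N_2 = 166 - 0.286N_1 into the first: N_1(1 - 1.25·0.286) = 523 - 1.25·166.
So N_1* = 316/0.643 = 491, and then N_2* = 166 - 0.286·491 = 25.6.

N_1* ≈ 491, N_2* ≈ 25.6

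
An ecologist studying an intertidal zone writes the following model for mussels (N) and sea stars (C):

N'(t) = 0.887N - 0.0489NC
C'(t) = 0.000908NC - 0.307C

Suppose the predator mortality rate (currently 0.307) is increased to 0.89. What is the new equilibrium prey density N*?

At the interior fixed point, setting dC/dt = 0 with C > 0 fixes N* = (predator death rate)/(NC coefficient) — independent of the other coefficients.
With the change, N* = 0.89/0.000908 = 980; it rises from 338.

N* ≈ 980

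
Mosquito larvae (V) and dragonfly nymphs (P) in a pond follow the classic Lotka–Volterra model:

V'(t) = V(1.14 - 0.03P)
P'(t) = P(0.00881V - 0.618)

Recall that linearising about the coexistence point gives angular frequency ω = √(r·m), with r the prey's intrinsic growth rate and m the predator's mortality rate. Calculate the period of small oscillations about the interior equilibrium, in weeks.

T ≈ 7.49 weeks

Here r = 1.14 and m = 0.618, so r·m = 0.705.
ω = √0.705 = 0.839 per week, hence T = 2π/ω ≈ 7.49 weeks.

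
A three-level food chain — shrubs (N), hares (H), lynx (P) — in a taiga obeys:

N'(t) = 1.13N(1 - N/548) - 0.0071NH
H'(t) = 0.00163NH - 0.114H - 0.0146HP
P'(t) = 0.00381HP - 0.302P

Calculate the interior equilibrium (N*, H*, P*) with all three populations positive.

N* ≈ 275, H* ≈ 79.3, P* ≈ 22.9

From dP/dt = 0: 0.00381H* = 0.302, so H* = 79.3.
From dN/dt = 0: 1.13(1 - N*/548) = 0.0071·79.3, giving N* = 548·(1 - 0.498) = 275.
From dH/dt = 0: 0.00163·275 - 0.114 = 0.0146P*, so P* = 0.334/0.0146 = 22.9.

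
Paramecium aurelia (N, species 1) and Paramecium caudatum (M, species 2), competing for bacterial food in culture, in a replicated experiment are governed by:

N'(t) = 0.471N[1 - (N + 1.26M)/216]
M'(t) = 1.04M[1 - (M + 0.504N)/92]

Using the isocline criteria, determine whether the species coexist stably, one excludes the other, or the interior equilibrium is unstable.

Compare the nullcline intercepts: K1/α12 = 216/1.26 = 171 > K2 = 92; K2/α21 = 92/0.504 = 183 < K1 = 216.
Since the inequalities point opposite ways, species 1 can invade but species 2 cannot.

species 1 excludes species 2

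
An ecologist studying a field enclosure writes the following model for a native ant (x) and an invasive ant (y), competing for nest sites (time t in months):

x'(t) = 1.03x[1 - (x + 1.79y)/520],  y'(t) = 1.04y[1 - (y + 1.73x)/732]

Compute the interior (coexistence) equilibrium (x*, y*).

x* ≈ 377, y* ≈ 79.9

Setting both brackets to zero gives the nullclines x + 1.79y = 520 and 1.73x + y = 732.
Substituting y = 732 - 1.73x into the first: x(1 - 1.79·1.73) = 520 - 1.79·732.
So x* = -790/-2.1 = 377, and then y* = 732 - 1.73·377 = 79.9.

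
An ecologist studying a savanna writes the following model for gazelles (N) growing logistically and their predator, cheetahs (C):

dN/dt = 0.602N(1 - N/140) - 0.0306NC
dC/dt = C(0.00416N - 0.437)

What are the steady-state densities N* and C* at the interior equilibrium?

From dC/dt = 0 with C > 0: 0.00416N* = 0.437, so N* = 105.
Substitute into dN/dt = 0: 0.602(1 - 105/140) = 0.0306C*.
The bracket is 0.25, giving C* = 0.15/0.0306 = 4.91.

N* ≈ 105, C* ≈ 4.91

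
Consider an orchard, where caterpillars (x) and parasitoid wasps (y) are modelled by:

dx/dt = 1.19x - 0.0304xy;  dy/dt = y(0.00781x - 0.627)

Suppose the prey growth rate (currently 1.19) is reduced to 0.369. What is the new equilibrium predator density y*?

y* ≈ 12.1

At the interior fixed point, setting dx/dt = 0 with x > 0 fixes y* = (prey growth rate)/(xy coefficient) — independent of the other coefficients.
With the change, y* = 0.369/0.0304 = 12.1; it falls from 39.1.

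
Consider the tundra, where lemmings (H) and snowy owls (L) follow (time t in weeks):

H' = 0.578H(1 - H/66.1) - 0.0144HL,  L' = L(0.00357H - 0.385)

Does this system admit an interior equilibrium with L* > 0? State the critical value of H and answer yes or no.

Threshold H = 108; K < 108, so no, the predator goes extinct.

The predator equation gives dL/dt > 0 only when H > 0.385/0.00357 = 108.
Without the predator, H → K = 66.1. Since 66.1 < 108, the predator cannot invade.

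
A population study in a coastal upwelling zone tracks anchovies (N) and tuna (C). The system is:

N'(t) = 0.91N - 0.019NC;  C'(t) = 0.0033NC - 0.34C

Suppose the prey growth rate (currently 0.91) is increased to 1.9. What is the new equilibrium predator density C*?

C* ≈ 100

At the interior fixed point, setting dN/dt = 0 with N > 0 fixes C* = (prey growth rate)/(NC coefficient) — independent of the other coefficients.
With the change, C* = 1.9/0.019 = 100; it rises from 47.9.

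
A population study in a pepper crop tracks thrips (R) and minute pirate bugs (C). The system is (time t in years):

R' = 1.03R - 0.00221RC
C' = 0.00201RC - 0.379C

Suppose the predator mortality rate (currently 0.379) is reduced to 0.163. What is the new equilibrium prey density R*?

R* ≈ 81.1

At the interior fixed point, setting dC/dt = 0 with C > 0 fixes R* = (predator death rate)/(RC coefficient) — independent of the other coefficients.
With the change, R* = 0.163/0.00201 = 81.1; it falls from 189.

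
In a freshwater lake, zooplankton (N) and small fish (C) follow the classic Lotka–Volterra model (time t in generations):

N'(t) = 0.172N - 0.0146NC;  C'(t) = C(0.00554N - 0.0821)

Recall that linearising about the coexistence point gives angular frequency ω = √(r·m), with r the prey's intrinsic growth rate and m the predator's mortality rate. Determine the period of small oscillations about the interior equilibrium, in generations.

Here r = 0.172 and m = 0.0821, so r·m = 0.0141.
ω = √0.0141 = 0.119 per generation, hence T = 2π/ω ≈ 52.9 generations.

T ≈ 52.9 generations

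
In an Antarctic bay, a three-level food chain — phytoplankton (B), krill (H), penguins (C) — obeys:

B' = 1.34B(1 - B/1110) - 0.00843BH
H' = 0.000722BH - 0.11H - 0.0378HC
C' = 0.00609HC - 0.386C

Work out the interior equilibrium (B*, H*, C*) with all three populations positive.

From dC/dt = 0: 0.00609H* = 0.386, so H* = 63.4.
From dB/dt = 0: 1.34(1 - B*/1110) = 0.00843·63.4, giving B* = 1110·(1 - 0.399) = 667.
From dH/dt = 0: 0.000722·667 - 0.11 = 0.0378C*, so C* = 0.372/0.0378 = 9.84.

B* ≈ 667, H* ≈ 63.4, C* ≈ 9.84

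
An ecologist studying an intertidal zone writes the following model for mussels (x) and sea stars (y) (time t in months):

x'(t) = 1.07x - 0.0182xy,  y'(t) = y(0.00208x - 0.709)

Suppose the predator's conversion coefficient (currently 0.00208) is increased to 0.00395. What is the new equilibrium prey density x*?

x* ≈ 179

At the interior fixed point, setting dy/dt = 0 with y > 0 fixes x* = (predator death rate)/(xy coefficient) — independent of the other coefficients.
With the change, x* = 0.709/0.00395 = 179; it falls from 341.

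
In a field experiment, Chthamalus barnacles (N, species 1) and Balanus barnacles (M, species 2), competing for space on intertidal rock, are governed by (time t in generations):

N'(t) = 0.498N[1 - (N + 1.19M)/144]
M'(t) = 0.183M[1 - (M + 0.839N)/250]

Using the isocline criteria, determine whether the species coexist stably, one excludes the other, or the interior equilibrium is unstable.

species 2 excludes species 1

Compare the nullcline intercepts: K1/α12 = 144/1.19 = 121 < K2 = 250; K2/α21 = 250/0.839 = 298 > K1 = 144.
Since the inequalities point opposite ways, species 2 can invade but species 1 cannot.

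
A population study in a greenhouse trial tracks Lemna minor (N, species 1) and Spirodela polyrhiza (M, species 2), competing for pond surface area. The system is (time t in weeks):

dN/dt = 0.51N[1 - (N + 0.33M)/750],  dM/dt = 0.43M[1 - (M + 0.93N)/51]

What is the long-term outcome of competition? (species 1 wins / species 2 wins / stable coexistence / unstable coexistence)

species 1 excludes species 2

Compare the nullcline intercepts: K1/α12 = 750/0.33 = 2270 > K2 = 51; K2/α21 = 51/0.93 = 54.8 < K1 = 750.
Since the inequalities point opposite ways, species 1 can invade but species 2 cannot.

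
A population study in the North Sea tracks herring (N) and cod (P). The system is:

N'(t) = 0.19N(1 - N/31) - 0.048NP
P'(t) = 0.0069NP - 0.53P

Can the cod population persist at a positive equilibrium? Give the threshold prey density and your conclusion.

The predator equation gives dP/dt > 0 only when N > 0.53/0.0069 = 76.8.
Without the predator, N → K = 31. Since 31 < 76.8, the predator cannot invade.

Threshold N = 76.8; K < 76.8, so no, the predator goes extinct.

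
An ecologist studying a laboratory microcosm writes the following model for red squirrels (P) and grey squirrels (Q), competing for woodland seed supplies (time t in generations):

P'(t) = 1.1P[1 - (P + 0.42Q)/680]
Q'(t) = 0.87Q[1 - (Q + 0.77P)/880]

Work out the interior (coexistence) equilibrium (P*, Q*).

Setting both brackets to zero gives the nullclines P + 0.42Q = 680 and 0.77P + Q = 880.
Substituting Q = 880 - 0.77P into the first: P(1 - 0.42·0.77) = 680 - 0.42·880.
So P* = 310/0.677 = 459, and then Q* = 880 - 0.77·459 = 527.

P* ≈ 459, Q* ≈ 527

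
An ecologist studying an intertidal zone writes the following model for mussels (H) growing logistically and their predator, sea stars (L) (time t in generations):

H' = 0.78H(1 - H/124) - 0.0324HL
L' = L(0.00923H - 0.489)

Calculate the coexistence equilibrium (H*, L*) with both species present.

H* ≈ 53, L* ≈ 13.8

From dL/dt = 0 with L > 0: 0.00923H* = 0.489, so H* = 53.
Substitute into dH/dt = 0: 0.78(1 - 53/124) = 0.0324L*.
The bracket is 0.573, giving L* = 0.447/0.0324 = 13.8.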